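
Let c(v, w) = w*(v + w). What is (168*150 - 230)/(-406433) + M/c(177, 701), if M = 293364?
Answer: 51932162476/125075284987 ≈ 0.41521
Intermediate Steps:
(168*150 - 230)/(-406433) + M/c(177, 701) = (168*150 - 230)/(-406433) + 293364/((701*(177 + 701))) = (25200 - 230)*(-1/406433) + 293364/((701*878)) = 24970*(-1/406433) + 293364/615478 = -24970/406433 + 293364*(1/615478) = -24970/406433 + 146682/307739 = 51932162476/125075284987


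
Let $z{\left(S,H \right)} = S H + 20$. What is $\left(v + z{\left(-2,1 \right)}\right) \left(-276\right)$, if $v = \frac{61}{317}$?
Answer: $- \frac{1591692}{317} \approx -5021.1$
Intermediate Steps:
$z{\left(S,H \right)} = 20 + H S$ ($z{\left(S,H \right)} = H S + 20 = 20 + H S$)
$v = \frac{61}{317}$ ($v = 61 \cdot \frac{1}{317} = \frac{61}{317} \approx 0.19243$)
$\left(v + z{\left(-2,1 \right)}\right) \left(-276\right) = \left(\frac{61}{317} + \left(20 + 1 \left(-2\right)\right)\right) \left(-276\right) = \left(\frac{61}{317} + \left(20 - 2\right)\right) \left(-276\right) = \left(\frac{61}{317} + 18\right) \left(-276\right) = \frac{5767}{317} \left(-276\right) = - \frac{1591692}{317}$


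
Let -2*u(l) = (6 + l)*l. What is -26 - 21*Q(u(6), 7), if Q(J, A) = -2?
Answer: 16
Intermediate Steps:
u(l) = -l*(6 + l)/2 (u(l) = -(6 + l)*l/2 = -l*(6 + l)/2)
-26 - 21*Q(u(6), 7) = -26 - 21*(-2) = -26 + 42 = 16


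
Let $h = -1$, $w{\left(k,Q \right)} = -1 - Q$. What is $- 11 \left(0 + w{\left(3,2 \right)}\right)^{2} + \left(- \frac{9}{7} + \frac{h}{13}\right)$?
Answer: $- \frac{9133}{91} \approx -100.36$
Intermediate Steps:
$- 11 \left(0 + w{\left(3,2 \right)}\right)^{2} + \left(- \frac{9}{7} + \frac{h}{13}\right) = - 11 \left(0 - 3\right)^{2} - \left(\frac{1}{13} + \frac{9}{7}\right) = - 11 \left(0 - 3\right)^{2} - \frac{124}{91} = - 11 \left(-3\right)^{2} - \frac{124}{91} = \left(-11\right) 9 - \frac{124}{91} = -99 - \frac{124}{91} = - \frac{9133}{91}$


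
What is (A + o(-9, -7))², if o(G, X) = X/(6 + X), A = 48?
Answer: 3025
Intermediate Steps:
(A + o(-9, -7))² = (48 - 7/(6 - 7))² = (48 - 7/(-1))² = (48 - 7*(-1))² = (48 + 7)² = 55² = 3025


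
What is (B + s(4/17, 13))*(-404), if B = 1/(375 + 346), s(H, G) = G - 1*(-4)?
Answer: -4952232/721 ≈ -6868.6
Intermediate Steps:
s(H, G) = 4 + G (s(H, G) = G + 4 = 4 + G)
B = 1/721 ≈ 0.0013870
(B + s(4/17, 13))*(-404) = (1/721 + (4 + 13))*(-404) = (1/721 + 17)*(-404) = (12258/721)*(-404) = -4952232/721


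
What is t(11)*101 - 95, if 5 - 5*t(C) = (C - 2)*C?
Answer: -9969/5 ≈ -1993.8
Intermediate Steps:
t(C) = 1 - C*(-2 + C)/5 (t(C) = 1 - (C - 2)*C/5 = 1 - (-2 + C)*C/5 = 1 - C*(-2 + C)/5)
t(11)*101 - 95 = (1 - ⅕*11² + (⅖)*11)*101 - 95 = (1 - ⅕*121 + 22/5)*101 - 95 = (1 - 121/5 + 22/5)*101 - 95 = -94/5*101 - 95 = -9494/5 - 95 = -9969/5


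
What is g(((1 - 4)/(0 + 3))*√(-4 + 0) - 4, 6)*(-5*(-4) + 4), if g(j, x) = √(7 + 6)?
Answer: 24*√13 ≈ 86.533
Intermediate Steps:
g(j, x) = √13
g(((1 - 4)/(0 + 3))*√(-4 + 0) - 4, 6)*(-5*(-4) + 4) = √13*(-5*(-4) + 4) = √13*(20 + 4) = √13*24 = 24*√13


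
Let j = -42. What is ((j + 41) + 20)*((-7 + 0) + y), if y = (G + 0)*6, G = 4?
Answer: 323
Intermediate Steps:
y = 24 (y = (4 + 0)*6 = 4*6 = 24)
((j + 41) + 20)*((-7 + 0) + y) = ((-42 + 41) + 20)*((-7 + 0) + 24) = (-1 + 20)*(-7 + 24) = 19*17 = 323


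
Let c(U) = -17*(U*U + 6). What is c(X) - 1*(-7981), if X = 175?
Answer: -512746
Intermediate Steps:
c(U) = -102 - 17*U**2 (c(U) = -17*(U**2 + 6) = -17*(6 + U**2) = -102 - 17*U**2)
c(X) - 1*(-7981) = (-102 - 17*175**2) - 1*(-7981) = (-102 - 17*30625) + 7981 = (-102 - 520625) + 7981 = -520727 + 7981 = -512746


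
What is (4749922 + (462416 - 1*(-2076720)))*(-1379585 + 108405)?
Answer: -9265704748440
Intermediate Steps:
(4749922 + (462416 - 1*(-2076720)))*(-1379585 + 108405) = (4749922 + (462416 + 2076720))*(-1271180) = (4749922 + 2539136)*(-1271180) = 7289058*(-1271180) = -9265704748440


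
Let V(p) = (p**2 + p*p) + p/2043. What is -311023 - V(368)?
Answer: -1188762821/2043 ≈ -5.8187e+5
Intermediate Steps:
V(p) = 2*p**2 + p/2043 (V(p) = (p**2 + p**2) + p*(1/2043) = 2*p**2 + p/2043)
-311023 - V(368) = -311023 - 368*(1 + 4086*368)/2043 = -311023 - 368*(1 + 1503648)/2043 = -311023 - 368*1503649/2043 = -311023 - 1*553342832/2043 = -311023 - 553342832/2043 = -1188762821/2043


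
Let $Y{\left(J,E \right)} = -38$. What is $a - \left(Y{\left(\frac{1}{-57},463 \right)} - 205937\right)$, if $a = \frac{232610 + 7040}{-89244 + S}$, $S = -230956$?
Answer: $\frac{1319059107}{6404} \approx 2.0597 \cdot 10^{5}$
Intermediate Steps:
$a = - \frac{4793}{6404}$ ($a = \frac{232610 + 7040}{-89244 - 230956} = \frac{239650}{-320200} = 239650 \left(- \frac{1}{320200}\right) = - \frac{4793}{6404} \approx -0.74844$)
$a - \left(Y{\left(\frac{1}{-57},463 \right)} - 205937\right) = - \frac{4793}{6404} - \left(-38 - 205937\right) = - \frac{4793}{6404} - -205975 = - \frac{4793}{6404} + 205975 = \frac{1319059107}{6404}$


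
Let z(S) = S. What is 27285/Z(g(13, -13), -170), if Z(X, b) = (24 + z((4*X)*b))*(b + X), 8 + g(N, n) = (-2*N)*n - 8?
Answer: -27285/33278272 ≈ -0.00081990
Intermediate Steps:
g(N, n) = -16 - 2*N*n (g(N, n) = -8 + ((-2*N)*n - 8) = -8 + (-2*N*n - 8) = -8 + (-8 - 2*N*n) = -16 - 2*N*n)
Z(X, b) = (24 + 4*X*b)*(X + b) (Z(X, b) = (24 + (4*X)*b)*(b + X) = (24 + 4*X*b)*(X + b))
27285/Z(g(13, -13), -170) = 27285/(24*(-16 - 2*13*(-13)) + 24*(-170) + 4*(-16 - 2*13*(-13))*(-170)**2 + 4*(-170)*(-16 - 2*13*(-13))**2) = 27285/(24*(-16 + 338) - 4080 + 4*(-16 + 338)*28900 + 4*(-170)*(-16 + 338)**2) = 27285/(24*322 - 4080 + 4*322*28900 + 4*(-170)*322**2) = 27285/(7728 - 4080 + 37223200 + 4*(-170)*103684) = 27285/(7728 - 4080 + 37223200 - 70505120) = 27285/(-33278272) = 27285*(-1/33278272) = -27285/33278272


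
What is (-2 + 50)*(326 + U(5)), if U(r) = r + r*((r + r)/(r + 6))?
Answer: 177168/11 ≈ 16106.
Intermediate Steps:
U(r) = r + 2*r**2/(6 + r) (U(r) = r + r*((2*r)/(6 + r)) = r + r*(2*r/(6 + r)) = r + 2*r**2/(6 + r))
(-2 + 50)*(326 + U(5)) = (-2 + 50)*(326 + 3*5*(2 + 5)/(6 + 5)) = 48*(326 + 3*5*7/11) = 48*(326 + 3*5*(1/11)*7) = 48*(326 + 105/11) = 48*(3691/11) = 177168/11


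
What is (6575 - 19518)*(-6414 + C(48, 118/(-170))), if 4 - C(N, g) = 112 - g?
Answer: 7175974547/85 ≈ 8.4423e+7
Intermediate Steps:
C(N, g) = -108 + g (C(N, g) = 4 - (112 - g) = 4 + (-112 + g) = -108 + g)
(6575 - 19518)*(-6414 + C(48, 118/(-170))) = (6575 - 19518)*(-6414 + (-108 + 118/(-170))) = -12943*(-6414 + (-108 + 118*(-1/170))) = -12943*(-6414 + (-108 - 59/85)) = -12943*(-6414 - 9239/85) = -12943*(-554429/85) = 7175974547/85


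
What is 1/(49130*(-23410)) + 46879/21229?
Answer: 53917098949471/24416179825700 ≈ 2.2083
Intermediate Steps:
1/(49130*(-23410)) + 46879/21229 = (1/49130)*(-1/23410) + 46879*(1/21229) = -1/1150133300 + 46879/21229 = 53917098949471/24416179825700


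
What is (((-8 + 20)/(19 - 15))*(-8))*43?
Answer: -1032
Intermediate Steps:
(((-8 + 20)/(19 - 15))*(-8))*43 = ((12/4)*(-8))*43 = ((12*(1/4))*(-8))*43 = (3*(-8))*43 = -24*43 = -1032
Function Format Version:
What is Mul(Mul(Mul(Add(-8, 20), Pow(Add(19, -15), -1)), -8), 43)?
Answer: -1032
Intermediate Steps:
Mul(Mul(Mul(Add(-8, 20), Pow(Add(19, -15), -1)), -8), 43) = Mul(Mul(Mul(12, Pow(4, -1)), -8), 43) = Mul(Mul(Mul(12, Rational(1, 4)), -8), 43) = Mul(Mul(3, -8), 43) = Mul(-24, 43) = -1032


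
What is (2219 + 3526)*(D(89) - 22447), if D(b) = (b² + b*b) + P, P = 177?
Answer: -36928860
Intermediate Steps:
D(b) = 177 + 2*b² (D(b) = (b² + b*b) + 177 = (b² + b²) + 177 = 2*b² + 177 = 177 + 2*b²)
(2219 + 3526)*(D(89) - 22447) = (2219 + 3526)*((177 + 2*89²) - 22447) = 5745*((177 + 2*7921) - 22447) = 5745*((177 + 15842) - 22447) = 5745*(16019 - 22447) = 5745*(-6428) = -36928860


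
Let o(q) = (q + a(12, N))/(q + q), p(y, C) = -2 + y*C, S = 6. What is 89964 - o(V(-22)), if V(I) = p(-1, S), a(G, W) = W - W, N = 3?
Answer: 179927/2 ≈ 89964.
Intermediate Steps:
p(y, C) = -2 + C*y
a(G, W) = 0
V(I) = -8 (V(I) = -2 + 6*(-1) = -2 - 6 = -8)
o(q) = ½ (o(q) = (q + 0)/(q + q) = q/((2*q)) = q*(1/(2*q)) = ½)
89964 - o(V(-22)) = 89964 - 1*½ = 89964 - ½ = 179927/2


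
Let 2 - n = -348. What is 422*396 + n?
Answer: 167462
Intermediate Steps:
n = 350 (n = 2 - 1*(-348) = 2 + 348 = 350)
422*396 + n = 422*396 + 350 = 167112 + 350 = 167462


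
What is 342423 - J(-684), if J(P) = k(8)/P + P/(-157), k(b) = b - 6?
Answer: 18385826791/53694 ≈ 3.4242e+5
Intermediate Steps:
k(b) = -6 + b
J(P) = 2/P - P/157 (J(P) = (-6 + 8)/P + P/(-157) = 2/P + P*(-1/157) = 2/P - P/157)
342423 - J(-684) = 342423 - (2/(-684) - 1/157*(-684)) = 342423 - (2*(-1/684) + 684/157) = 342423 - (-1/342 + 684/157) = 342423 - 1*233771/53694 = 342423 - 233771/53694 = 18385826791/53694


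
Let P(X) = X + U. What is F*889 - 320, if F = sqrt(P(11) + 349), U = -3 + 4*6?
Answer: -320 + 889*sqrt(381) ≈ 17033.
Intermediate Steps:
U = 21 (U = -3 + 24 = 21)
P(X) = 21 + X (P(X) = X + 21 = 21 + X)
F = sqrt(381) (F = sqrt((21 + 11) + 349) = sqrt(32 + 349) = sqrt(381) ≈ 19.519)
F*889 - 320 = sqrt(381)*889 - 320 = 889*sqrt(381) - 320 = -320 + 889*sqrt(381)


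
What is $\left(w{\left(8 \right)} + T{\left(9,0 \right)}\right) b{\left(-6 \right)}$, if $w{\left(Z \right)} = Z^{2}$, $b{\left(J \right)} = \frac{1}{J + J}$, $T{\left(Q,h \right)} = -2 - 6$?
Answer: $- \frac{14}{3} \approx -4.6667$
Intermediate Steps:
$T{\left(Q,h \right)} = -8$
$b{\left(J \right)} = \frac{1}{2 J}$
$\left(w{\left(8 \right)} + T{\left(9,0 \right)}\right) b{\left(-6 \right)} = \left(8^{2} - 8\right) \frac{1}{2 \left(-6\right)} = \left(64 - 8\right) \frac{1}{2} \left(- \frac{1}{6}\right) = 56 \left(- \frac{1}{12}\right) = - \frac{14}{3}$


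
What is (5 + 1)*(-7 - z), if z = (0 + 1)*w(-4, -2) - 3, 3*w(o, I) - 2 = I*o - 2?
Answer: -40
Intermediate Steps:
w(o, I) = I*o/3 (w(o, I) = ⅔ + (I*o - 2)/3 = ⅔ + (-2 + I*o)/3 = ⅔ + (-⅔ + I*o/3) = I*o/3)
z = -⅓ (z = (0 + 1)*((⅓)*(-2)*(-4)) - 3 = 1*(8/3) - 3 = 8/3 - 3 = -⅓ ≈ -0.33333)
(5 + 1)*(-7 - z) = (5 + 1)*(-7 - 1*(-⅓)) = 6*(-7 + ⅓) = 6*(-20/3) = -40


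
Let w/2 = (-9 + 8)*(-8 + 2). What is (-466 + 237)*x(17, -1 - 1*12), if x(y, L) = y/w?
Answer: -3893/12 ≈ -324.42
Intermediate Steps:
w = 12 (w = 2*((-9 + 8)*(-8 + 2)) = 2*(-1*(-6)) = 2*6 = 12)
x(y, L) = y/12
(-466 + 237)*x(17, -1 - 1*12) = (-466 + 237)*((1/12)*17) = -229*17/12 = -3893/12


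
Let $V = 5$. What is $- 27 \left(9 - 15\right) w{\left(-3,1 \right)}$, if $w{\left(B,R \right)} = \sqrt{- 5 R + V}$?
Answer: $0$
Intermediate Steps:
$w{\left(B,R \right)} = \sqrt{5 - 5 R}$ ($w{\left(B,R \right)} = \sqrt{- 5 R + 5} = \sqrt{5 - 5 R}$)
$- 27 \left(9 - 15\right) w{\left(-3,1 \right)} = - 27 \left(9 - 15\right) \sqrt{5 - 5} = \left(-27\right) \left(-6\right) \sqrt{0} = 162 \cdot 0 = 0$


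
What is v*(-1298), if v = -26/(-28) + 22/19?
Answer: -360195/133 ≈ -2708.2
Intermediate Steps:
v = 555/266 (v = -26*(-1/28) + 22*(1/19) = 13/14 + 22/19 = 555/266 ≈ 2.0865)
v*(-1298) = (555/266)*(-1298) = -360195/133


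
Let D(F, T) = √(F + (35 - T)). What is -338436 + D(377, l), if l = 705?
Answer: -338436 + I*√293 ≈ -3.3844e+5 + 17.117*I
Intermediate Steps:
D(F, T) = √(35 + F - T)
-338436 + D(377, l) = -338436 + √(35 + 377 - 1*705) = -338436 + √(35 + 377 - 705) = -338436 + √(-293) = -338436 + I*√293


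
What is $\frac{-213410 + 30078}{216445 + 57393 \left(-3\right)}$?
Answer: $- \frac{91666}{22133} \approx -4.1416$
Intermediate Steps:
$\frac{-213410 + 30078}{216445 + 57393 \left(-3\right)} = - \frac{183332}{216445 - 172179} = - \frac{183332}{44266} = \left(-183332\right) \frac{1}{44266} = - \frac{91666}{22133}$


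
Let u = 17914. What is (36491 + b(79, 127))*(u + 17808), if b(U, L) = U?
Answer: 1306353540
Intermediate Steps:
(36491 + b(79, 127))*(u + 17808) = (36491 + 79)*(17914 + 17808) = 36570*35722 = 1306353540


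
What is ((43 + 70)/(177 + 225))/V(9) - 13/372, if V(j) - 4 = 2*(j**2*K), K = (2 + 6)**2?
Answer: -1504501/43085288 ≈ -0.034919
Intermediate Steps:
K = 64 (K = 8**2 = 64)
V(j) = 4 + 128*j**2 (V(j) = 4 + 2*(j**2*64) = 4 + 2*(64*j**2) = 4 + 128*j**2)
((43 + 70)/(177 + 225))/V(9) - 13/372 = ((43 + 70)/(177 + 225))/(4 + 128*9**2) - 13/372 = (113/402)/(4 + 128*81) - 13*1/372 = (113*(1/402))/(4 + 10368) - 13/372 = (113/402)/10372 - 13/372 = (113/402)*(1/10372) - 13/372 = 113/4169544 - 13/372 = -1504501/43085288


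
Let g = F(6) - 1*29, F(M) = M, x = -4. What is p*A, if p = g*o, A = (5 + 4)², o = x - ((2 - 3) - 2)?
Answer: 1863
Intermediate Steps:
g = -23 (g = 6 - 1*29 = 6 - 29 = -23)
o = -1 (o = -4 - ((2 - 3) - 2) = -4 - (-1 - 2) = -4 - 1*(-3) = -4 + 3 = -1)
A = 81 (A = 9² = 81)
p = 23 (p = -23*(-1) = 23)
p*A = 23*81 = 1863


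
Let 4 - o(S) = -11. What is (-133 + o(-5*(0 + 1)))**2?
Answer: 13924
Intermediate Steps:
o(S) = 15 (o(S) = 4 - 1*(-11) = 4 + 11 = 15)
(-133 + o(-5*(0 + 1)))**2 = (-133 + 15)**2 = (-118)**2 = 13924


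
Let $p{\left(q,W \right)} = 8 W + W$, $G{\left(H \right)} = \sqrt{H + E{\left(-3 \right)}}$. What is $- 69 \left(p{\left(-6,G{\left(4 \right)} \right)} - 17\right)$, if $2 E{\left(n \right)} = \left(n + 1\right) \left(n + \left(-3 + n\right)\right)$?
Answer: $1173 - 621 \sqrt{13} \approx -1066.0$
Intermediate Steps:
$E{\left(n \right)} = \frac{\left(1 + n\right) \left(-3 + 2 n\right)}{2}$ ($E{\left(n \right)} = \frac{\left(n + 1\right) \left(n + \left(-3 + n\right)\right)}{2} = \frac{\left(1 + n\right) \left(-3 + 2 n\right)}{2}$)
$G{\left(H \right)} = \sqrt{9 + H}$ ($G{\left(H \right)} = \sqrt{H - -9} = \sqrt{H + \left(- \frac{3}{2} + 9 + \frac{3}{2}\right)} = \sqrt{H + 9} = \sqrt{9 + H}$)
$p{\left(q,W \right)} = 9 W$
$- 69 \left(p{\left(-6,G{\left(4 \right)} \right)} - 17\right) = - 69 \left(9 \sqrt{9 + 4} - 17\right) = - 69 \left(9 \sqrt{13} - 17\right) = - 69 \left(-17 + 9 \sqrt{13}\right) = 1173 - 621 \sqrt{13}$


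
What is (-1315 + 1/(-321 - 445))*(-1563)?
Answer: 1574395833/766 ≈ 2.0553e+6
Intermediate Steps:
(-1315 + 1/(-321 - 445))*(-1563) = (-1315 + 1/(-766))*(-1563) = (-1315 - 1/766)*(-1563) = -1007291/766*(-1563) = 1574395833/766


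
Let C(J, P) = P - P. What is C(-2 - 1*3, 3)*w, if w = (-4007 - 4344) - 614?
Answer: 0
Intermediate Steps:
C(J, P) = 0
w = -8965 (w = -8351 - 614 = -8965)
C(-2 - 1*3, 3)*w = 0*(-8965) = 0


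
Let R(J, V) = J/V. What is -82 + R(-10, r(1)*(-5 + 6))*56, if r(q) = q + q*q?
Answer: -362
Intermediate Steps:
r(q) = q + q²
-82 + R(-10, r(1)*(-5 + 6))*56 = -82 - 10*1/((1 + 1)*(-5 + 6))*56 = -82 - 10/((1*2)*1)*56 = -82 - 10/(2*1)*56 = -82 - 10/2*56 = -82 - 10*½*56 = -82 - 5*56 = -82 - 280 = -362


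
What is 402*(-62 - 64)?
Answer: -50652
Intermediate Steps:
402*(-62 - 64) = 402*(-126) = -50652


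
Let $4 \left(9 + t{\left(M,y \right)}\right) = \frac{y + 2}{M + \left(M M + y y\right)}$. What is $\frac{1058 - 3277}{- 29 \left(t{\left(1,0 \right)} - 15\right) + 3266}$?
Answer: $- \frac{8876}{15819} \approx -0.5611$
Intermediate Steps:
$t{\left(M,y \right)} = -9 + \frac{2 + y}{4 \left(M + M^{2} + y^{2}\right)}$ ($t{\left(M,y \right)} = -9 + \frac{\left(y + 2\right) \frac{1}{M + \left(M M + y y\right)}}{4} = -9 + \frac{\left(2 + y\right) \frac{1}{M + \left(M^{2} + y^{2}\right)}}{4} = -9 + \frac{\left(2 + y\right) \frac{1}{M + M^{2} + y^{2}}}{4} = -9 + \frac{\frac{1}{M + M^{2} + y^{2}} \left(2 + y\right)}{4} = -9 + \frac{2 + y}{4 \left(M + M^{2} + y^{2}\right)}$)
$\frac{1058 - 3277}{- 29 \left(t{\left(1,0 \right)} - 15\right) + 3266} = \frac{1058 - 3277}{- 29 \left(\frac{\frac{1}{2} - 9 - 9 \cdot 1^{2} - 9 \cdot 0^{2} + \frac{1}{4} \cdot 0}{1 + 1^{2} + 0^{2}} - 15\right) + 3266} = - \frac{2219}{- 29 \left(\frac{\frac{1}{2} - 9 - 9 - 0 + 0}{1 + 1 + 0} - 15\right) + 3266} = - \frac{2219}{- 29 \left(\frac{\frac{1}{2} - 9 - 9 + 0 + 0}{2} - 15\right) + 3266} = - \frac{2219}{- 29 \left(\frac{1}{2} \left(- \frac{35}{2}\right) - 15\right) + 3266} = - \frac{2219}{- 29 \left(- \frac{35}{4} - 15\right) + 3266} = - \frac{2219}{\left(-29\right) \left(- \frac{95}{4}\right) + 3266} = - \frac{2219}{\frac{2755}{4} + 3266} = - \frac{2219}{\frac{15819}{4}} = \left(-2219\right) \frac{4}{15819} = - \frac{8876}{15819}$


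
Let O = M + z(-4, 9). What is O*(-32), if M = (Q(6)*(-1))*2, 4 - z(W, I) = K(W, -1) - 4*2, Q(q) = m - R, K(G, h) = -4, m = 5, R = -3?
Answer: 0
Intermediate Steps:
Q(q) = 8 (Q(q) = 5 - 1*(-3) = 5 + 3 = 8)
z(W, I) = 16 (z(W, I) = 4 - (-4 - 4*2) = 4 - (-4 - 8) = 4 - 1*(-12) = 4 + 12 = 16)
M = -16 (M = (8*(-1))*2 = -8*2 = -16)
O = 0 (O = -16 + 16 = 0)
O*(-32) = 0*(-32) = 0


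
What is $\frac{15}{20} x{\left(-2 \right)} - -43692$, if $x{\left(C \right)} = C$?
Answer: $\frac{87381}{2} \approx 43691.0$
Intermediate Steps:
$\frac{15}{20} x{\left(-2 \right)} - -43692 = \frac{15}{20} \left(-2\right) - -43692 = 15 \cdot \frac{1}{20} \left(-2\right) + 43692 = \frac{3}{4} \left(-2\right) + 43692 = - \frac{3}{2} + 43692 = \frac{87381}{2}$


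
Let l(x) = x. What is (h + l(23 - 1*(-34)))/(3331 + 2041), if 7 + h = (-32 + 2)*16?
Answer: -215/2686 ≈ -0.080045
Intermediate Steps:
h = -487 (h = -7 + (-32 + 2)*16 = -7 - 30*16 = -7 - 480 = -487)
(h + l(23 - 1*(-34)))/(3331 + 2041) = (-487 + (23 - 1*(-34)))/(3331 + 2041) = (-487 + (23 + 34))/5372 = (-487 + 57)*(1/5372) = -430*1/5372 = -215/2686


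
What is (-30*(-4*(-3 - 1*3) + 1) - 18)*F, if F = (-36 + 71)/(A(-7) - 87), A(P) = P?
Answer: 13440/47 ≈ 285.96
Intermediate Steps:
F = -35/94 (F = (-36 + 71)/(-7 - 87) = 35/(-94) = 35*(-1/94) = -35/94 ≈ -0.37234)
(-30*(-4*(-3 - 1*3) + 1) - 18)*F = (-30*(-4*(-3 - 1*3) + 1) - 18)*(-35/94) = (-30*(-4*(-3 - 3) + 1) - 18)*(-35/94) = (-30*(-4*(-6) + 1) - 18)*(-35/94) = (-30*(24 + 1) - 18)*(-35/94) = (-30*25 - 18)*(-35/94) = (-750 - 18)*(-35/94) = -768*(-35/94) = 13440/47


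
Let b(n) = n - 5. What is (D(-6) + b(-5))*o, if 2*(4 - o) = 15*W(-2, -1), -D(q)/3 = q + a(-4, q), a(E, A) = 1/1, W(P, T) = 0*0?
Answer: 20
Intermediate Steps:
W(P, T) = 0
a(E, A) = 1
D(q) = -3 - 3*q (D(q) = -3*(q + 1) = -3*(1 + q) = -3 - 3*q)
b(n) = -5 + n
o = 4 (o = 4 - 15*0/2 = 4 - ½*0 = 4 + 0 = 4)
(D(-6) + b(-5))*o = ((-3 - 3*(-6)) + (-5 - 5))*4 = ((-3 + 18) - 10)*4 = (15 - 10)*4 = 5*4 = 20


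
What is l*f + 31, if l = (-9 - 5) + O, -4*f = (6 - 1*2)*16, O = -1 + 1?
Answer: 255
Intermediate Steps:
O = 0
f = -16 (f = -(6 - 1*2)*16/4 = -(6 - 2)*16/4 = -16 ≈ -16.000)
l = -14 (l = (-9 - 5) + 0 = -14 + 0 = -14)
l*f + 31 = -14*(-16) + 31 = 224 + 31 = 255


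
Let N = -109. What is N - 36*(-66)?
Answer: 2267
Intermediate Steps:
N - 36*(-66) = -109 - 36*(-66) = -109 + 2376 = 2267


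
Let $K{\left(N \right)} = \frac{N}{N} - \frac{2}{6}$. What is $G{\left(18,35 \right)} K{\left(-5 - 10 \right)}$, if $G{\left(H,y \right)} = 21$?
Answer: $14$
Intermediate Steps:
$K{\left(N \right)} = \frac{2}{3}$ ($K{\left(N \right)} = 1 - \frac{1}{3} = \frac{2}{3}$)
$G{\left(18,35 \right)} K{\left(-5 - 10 \right)} = 21 \cdot \frac{2}{3} = 14$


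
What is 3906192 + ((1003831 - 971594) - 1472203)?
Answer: 2466226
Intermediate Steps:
3906192 + ((1003831 - 971594) - 1472203) = 3906192 + (32237 - 1472203) = 3906192 - 1439966 = 2466226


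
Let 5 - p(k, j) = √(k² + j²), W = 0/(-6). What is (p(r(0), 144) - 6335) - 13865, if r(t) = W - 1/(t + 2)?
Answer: -20195 - √82945/2 ≈ -20339.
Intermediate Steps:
W = 0 (W = 0*(-⅙) = 0)
r(t) = -1/(2 + t) (r(t) = 0 - 1/(t + 2) = 0 - 1/(2 + t) = -1/(2 + t))
p(k, j) = 5 - √(j² + k²) (p(k, j) = 5 - √(k² + j²) = 5 - √(j² + k²))
(p(r(0), 144) - 6335) - 13865 = ((5 - √(144² + (-1/(2 + 0))²)) - 6335) - 13865 = ((5 - √(20736 + (-1/2)²)) - 6335) - 13865 = ((5 - √(20736 + (-1*½)²)) - 6335) - 13865 = ((5 - √(20736 + (-½)²)) - 6335) - 13865 = ((5 - √(20736 + ¼)) - 6335) - 13865 = ((5 - √(82945/4)) - 6335) - 13865 = ((5 - √82945/2) - 6335) - 13865 = (-6330 - √82945/2) - 13865 = -20195 - √82945/2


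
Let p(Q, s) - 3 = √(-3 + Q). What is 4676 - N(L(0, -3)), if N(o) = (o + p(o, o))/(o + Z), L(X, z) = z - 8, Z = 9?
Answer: 4672 + I*√14/2 ≈ 4672.0 + 1.8708*I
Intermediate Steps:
p(Q, s) = 3 + √(-3 + Q)
L(X, z) = -8 + z
N(o) = (3 + o + √(-3 + o))/(9 + o) (N(o) = (o + (3 + √(-3 + o)))/(o + 9) = (3 + o + √(-3 + o))/(9 + o))
4676 - N(L(0, -3)) = 4676 - (3 + (-8 - 3) + √(-3 + (-8 - 3)))/(9 + (-8 - 3)) = 4676 - (3 - 11 + √(-3 - 11))/(9 - 11) = 4676 - (3 - 11 + √(-14))/(-2) = 4676 - (-1)*(3 - 11 + I*√14)/2 = 4676 - (-1)*(-8 + I*√14)/2 = 4676 - (4 - I*√14/2) = 4676 + (-4 + I*√14/2) = 4672 + I*√14/2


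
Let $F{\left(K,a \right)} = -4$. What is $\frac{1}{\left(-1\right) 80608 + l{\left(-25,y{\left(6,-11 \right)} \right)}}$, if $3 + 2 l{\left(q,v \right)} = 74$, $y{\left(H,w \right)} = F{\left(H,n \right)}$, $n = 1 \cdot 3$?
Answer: $- \frac{2}{161145} \approx -1.2411 \cdot 10^{-5}$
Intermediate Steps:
$n = 3$
$y{\left(H,w \right)} = -4$
$l{\left(q,v \right)} = \frac{71}{2}$ ($l{\left(q,v \right)} = - \frac{3}{2} + \frac{1}{2} \cdot 74 = - \frac{3}{2} + 37 = \frac{71}{2}$)
$\frac{1}{\left(-1\right) 80608 + l{\left(-25,y{\left(6,-11 \right)} \right)}} = \frac{1}{\left(-1\right) 80608 + \frac{71}{2}} = \frac{1}{-80608 + \frac{71}{2}} = \frac{1}{- \frac{161145}{2}} = - \frac{2}{161145}$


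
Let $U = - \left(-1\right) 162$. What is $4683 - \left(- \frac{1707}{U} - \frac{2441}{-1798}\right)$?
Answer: $\frac{113893271}{24273} \approx 4692.2$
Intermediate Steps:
$U = 162$ ($U = \left(-1\right) \left(-162\right) = 162$)
$4683 - \left(- \frac{1707}{U} - \frac{2441}{-1798}\right) = 4683 - \left(- \frac{1707}{162} - \frac{2441}{-1798}\right) = 4683 - \left(\left(-1707\right) \frac{1}{162} - - \frac{2441}{1798}\right) = 4683 - \left(- \frac{569}{54} + \frac{2441}{1798}\right) = 4683 - - \frac{222812}{24273} = 4683 + \frac{222812}{24273} = \frac{113893271}{24273}$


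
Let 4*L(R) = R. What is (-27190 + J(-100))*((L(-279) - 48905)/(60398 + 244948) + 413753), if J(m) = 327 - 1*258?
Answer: -13705627135719613/1221384 ≈ -1.1221e+10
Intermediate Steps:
L(R) = R/4
J(m) = 69 (J(m) = 327 - 258 = 69)
(-27190 + J(-100))*((L(-279) - 48905)/(60398 + 244948) + 413753) = (-27190 + 69)*(((¼)*(-279) - 48905)/(60398 + 244948) + 413753) = -27121*((-279/4 - 48905)/305346 + 413753) = -27121*(-195899/4*1/305346 + 413753) = -27121*(-195899/1221384 + 413753) = -27121*505351098253/1221384 = -13705627135719613/1221384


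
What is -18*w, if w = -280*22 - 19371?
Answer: 459558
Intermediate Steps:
w = -25531 (w = -6160 - 19371 = -25531)
-18*w = -18*(-25531) = 459558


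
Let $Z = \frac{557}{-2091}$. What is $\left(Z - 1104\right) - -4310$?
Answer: $\frac{6703189}{2091} \approx 3205.7$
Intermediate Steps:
$Z = - \frac{557}{2091}$ ($Z = 557 \left(- \frac{1}{2091}\right) = - \frac{557}{2091} \approx -0.26638$)
$\left(Z - 1104\right) - -4310 = \left(- \frac{557}{2091} - 1104\right) - -4310 = \left(- \frac{557}{2091} - 1104\right) + 4310 = - \frac{2309021}{2091} + 4310 = \frac{6703189}{2091}$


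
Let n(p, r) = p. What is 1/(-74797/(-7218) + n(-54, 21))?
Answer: -7218/314975 ≈ -0.022916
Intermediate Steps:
1/(-74797/(-7218) + n(-54, 21)) = 1/(-74797/(-7218) - 54) = 1/(-74797*(-1/7218) - 54) = 1/(74797/7218 - 54) = 1/(-314975/7218) = -7218/314975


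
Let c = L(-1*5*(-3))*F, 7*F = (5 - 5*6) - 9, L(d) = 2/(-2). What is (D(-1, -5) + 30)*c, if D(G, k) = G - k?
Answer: 1156/7 ≈ 165.14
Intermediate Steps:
L(d) = -1 (L(d) = 2*(-½) = -1)
F = -34/7 (F = ((5 - 5*6) - 9)/7 = ((5 - 30) - 9)/7 = (-25 - 9)/7 = (⅐)*(-34) = -34/7 ≈ -4.8571)
c = 34/7 (c = -1*(-34/7) = 34/7 ≈ 4.8571)
(D(-1, -5) + 30)*c = ((-1 - 1*(-5)) + 30)*(34/7) = ((-1 + 5) + 30)*(34/7) = (4 + 30)*(34/7) = 34*(34/7) = 1156/7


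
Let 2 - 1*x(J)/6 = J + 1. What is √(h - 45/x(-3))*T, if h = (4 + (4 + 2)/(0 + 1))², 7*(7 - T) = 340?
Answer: -291*√1570/28 ≈ -411.80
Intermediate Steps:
T = -291/7 (T = 7 - ⅐*340 = 7 - 340/7 = -291/7 ≈ -41.571)
x(J) = 6 - 6*J (x(J) = 12 - 6*(J + 1) = 12 - 6*(1 + J) = 12 + (-6 - 6*J) = 6 - 6*J)
h = 100 (h = (4 + 6/1)² = (4 + 6*1)² = (4 + 6)² = 10² = 100)
√(h - 45/x(-3))*T = √(100 - 45/(6 - 6*(-3)))*(-291/7) = √(100 - 45/(6 + 18))*(-291/7) = √(100 - 45/24)*(-291/7) = √(100 - 45*1/24)*(-291/7) = √(100 - 15/8)*(-291/7) = √(785/8)*(-291/7) = (√1570/4)*(-291/7) = -291*√1570/28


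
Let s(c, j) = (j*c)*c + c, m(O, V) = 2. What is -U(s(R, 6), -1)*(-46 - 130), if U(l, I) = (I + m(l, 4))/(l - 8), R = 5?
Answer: 176/147 ≈ 1.1973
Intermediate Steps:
s(c, j) = c + j*c² (s(c, j) = (c*j)*c + c = j*c² + c = c + j*c²)
U(l, I) = (2 + I)/(-8 + l) (U(l, I) = (I + 2)/(l - 8) = (2 + I)/(-8 + l))
-U(s(R, 6), -1)*(-46 - 130) = -(2 - 1)/(-8 + 5*(1 + 5*6))*(-46 - 130) = -1/(-8 + 5*(1 + 30))*(-176) = -1/(-8 + 5*31)*(-176) = -1/(-8 + 155)*(-176) = -1/147*(-176) = -(1/147)*1*(-176) = -(-176)/147 = -1*(-176/147) = 176/147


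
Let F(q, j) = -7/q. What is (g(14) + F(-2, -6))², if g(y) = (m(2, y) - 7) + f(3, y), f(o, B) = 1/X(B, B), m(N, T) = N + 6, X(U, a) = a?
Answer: 1024/49 ≈ 20.898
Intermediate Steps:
m(N, T) = 6 + N
f(o, B) = 1/B
g(y) = 1 + 1/y (g(y) = ((6 + 2) - 7) + 1/y = (8 - 7) + 1/y = 1 + 1/y)
(g(14) + F(-2, -6))² = ((1 + 14)/14 - 7/(-2))² = ((1/14)*15 - 7*(-½))² = (15/14 + 7/2)² = (32/7)² = 1024/49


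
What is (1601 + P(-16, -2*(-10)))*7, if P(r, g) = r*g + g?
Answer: 9107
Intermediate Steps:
P(r, g) = g + g*r (P(r, g) = g*r + g = g + g*r)
(1601 + P(-16, -2*(-10)))*7 = (1601 + (-2*(-10))*(1 - 16))*7 = (1601 + 20*(-15))*7 = (1601 - 300)*7 = 1301*7 = 9107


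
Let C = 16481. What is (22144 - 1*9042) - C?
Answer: -3379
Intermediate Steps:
(22144 - 1*9042) - C = (22144 - 1*9042) - 1*16481 = (22144 - 9042) - 16481 = 13102 - 16481 = -3379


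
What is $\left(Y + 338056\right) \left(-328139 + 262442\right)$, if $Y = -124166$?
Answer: $-14051931330$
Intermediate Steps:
$\left(Y + 338056\right) \left(-328139 + 262442\right) = \left(-124166 + 338056\right) \left(-328139 + 262442\right) = 213890 \left(-65697\right) = -14051931330$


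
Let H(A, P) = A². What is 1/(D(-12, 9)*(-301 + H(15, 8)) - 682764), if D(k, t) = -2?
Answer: -1/682612 ≈ -1.4650e-6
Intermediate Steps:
1/(D(-12, 9)*(-301 + H(15, 8)) - 682764) = 1/(-2*(-301 + 15²) - 682764) = 1/(-2*(-301 + 225) - 682764) = 1/(-2*(-76) - 682764) = 1/(152 - 682764) = 1/(-682612) = -1/682612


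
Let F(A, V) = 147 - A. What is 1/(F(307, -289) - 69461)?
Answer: -1/69621 ≈ -1.4363e-5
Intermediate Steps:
1/(F(307, -289) - 69461) = 1/((147 - 1*307) - 69461) = 1/((147 - 307) - 69461) = 1/(-160 - 69461) = 1/(-69621) = -1/69621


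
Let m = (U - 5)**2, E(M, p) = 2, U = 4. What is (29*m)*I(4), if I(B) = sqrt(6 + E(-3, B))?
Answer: 58*sqrt(2) ≈ 82.024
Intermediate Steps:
I(B) = 2*sqrt(2) (I(B) = sqrt(6 + 2) = sqrt(8) = 2*sqrt(2))
m = 1 (m = (4 - 5)**2 = (-1)**2 = 1)
(29*m)*I(4) = (29*1)*(2*sqrt(2)) = 29*(2*sqrt(2)) = 58*sqrt(2)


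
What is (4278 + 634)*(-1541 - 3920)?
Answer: -26824432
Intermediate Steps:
(4278 + 634)*(-1541 - 3920) = 4912*(-5461) = -26824432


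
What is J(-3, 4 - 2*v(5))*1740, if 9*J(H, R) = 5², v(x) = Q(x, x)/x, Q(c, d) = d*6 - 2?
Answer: 14500/3 ≈ 4833.3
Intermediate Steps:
Q(c, d) = -2 + 6*d (Q(c, d) = 6*d - 2 = -2 + 6*d)
v(x) = (-2 + 6*x)/x
J(H, R) = 25/9 (J(H, R) = (⅑)*5² = (⅑)*25 = 25/9)
J(-3, 4 - 2*v(5))*1740 = (25/9)*1740 = 14500/3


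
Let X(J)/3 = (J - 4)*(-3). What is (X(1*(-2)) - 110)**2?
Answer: 3136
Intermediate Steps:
X(J) = 36 - 9*J (X(J) = 3*((J - 4)*(-3)) = 3*((-4 + J)*(-3)) = 3*(12 - 3*J) = 36 - 9*J)
(X(1*(-2)) - 110)**2 = ((36 - 9*(-2)) - 110)**2 = ((36 + 18) - 110)**2 = (54 - 110)**2 = (-56)**2 = 3136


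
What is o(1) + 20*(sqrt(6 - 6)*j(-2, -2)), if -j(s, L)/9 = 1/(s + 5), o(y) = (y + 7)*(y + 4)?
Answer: 40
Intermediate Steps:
o(y) = (4 + y)*(7 + y) (o(y) = (7 + y)*(4 + y) = (4 + y)*(7 + y))
j(s, L) = -9/(5 + s) (j(s, L) = -9/(s + 5) = -9/(5 + s))
o(1) + 20*(sqrt(6 - 6)*j(-2, -2)) = (28 + 1**2 + 11*1) + 20*(sqrt(6 - 6)*(-9/(5 - 2))) = (28 + 1 + 11) + 20*(sqrt(0)*(-9/3)) = 40 + 20*(0*(-9*1/3)) = 40 + 20*(0*(-3)) = 40 + 20*0 = 40 + 0 = 40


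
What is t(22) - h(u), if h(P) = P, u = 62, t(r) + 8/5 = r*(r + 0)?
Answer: 2102/5 ≈ 420.40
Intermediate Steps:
t(r) = -8/5 + r² (t(r) = -8/5 + r*(r + 0) = -8/5 + r*r = -8/5 + r²)
t(22) - h(u) = (-8/5 + 22²) - 1*62 = (-8/5 + 484) - 62 = 2412/5 - 62 = 2102/5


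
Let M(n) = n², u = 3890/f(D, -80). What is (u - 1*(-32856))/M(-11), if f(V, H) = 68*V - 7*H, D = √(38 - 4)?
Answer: 160635347/591327 - 33065*√34/2365308 ≈ 271.57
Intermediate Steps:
D = √34 ≈ 5.8309
f(V, H) = -7*H + 68*V
u = 3890/(560 + 68*√34) (u = 3890/(-7*(-80) + 68*√34) = 3890/(560 + 68*√34) ≈ 4.0669)
(u - 1*(-32856))/M(-11) = ((68075/4887 - 33065*√34/19548) - 1*(-32856))/((-11)²) = ((68075/4887 - 33065*√34/19548) + 32856)/121 = (160635347/4887 - 33065*√34/19548)*(1/121) = 160635347/591327 - 33065*√34/2365308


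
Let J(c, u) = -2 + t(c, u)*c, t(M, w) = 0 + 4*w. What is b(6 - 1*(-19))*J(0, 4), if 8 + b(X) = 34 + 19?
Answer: -90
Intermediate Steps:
t(M, w) = 4*w
J(c, u) = -2 + 4*c*u (J(c, u) = -2 + (4*u)*c = -2 + 4*c*u)
b(X) = 45 (b(X) = -8 + (34 + 19) = -8 + 53 = 45)
b(6 - 1*(-19))*J(0, 4) = 45*(-2 + 4*0*4) = 45*(-2 + 0) = 45*(-2) = -90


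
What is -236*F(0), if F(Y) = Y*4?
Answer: 0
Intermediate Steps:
F(Y) = 4*Y
-236*F(0) = -944*0 = -236*0 = 0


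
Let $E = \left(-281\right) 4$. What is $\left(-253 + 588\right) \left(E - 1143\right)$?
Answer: $-759445$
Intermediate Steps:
$E = -1124$
$\left(-253 + 588\right) \left(E - 1143\right) = \left(-253 + 588\right) \left(-1124 - 1143\right) = 335 \left(-2267\right) = -759445$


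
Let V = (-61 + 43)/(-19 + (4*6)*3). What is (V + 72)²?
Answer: 14424804/2809 ≈ 5135.2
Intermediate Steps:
V = -18/53 (V = -18/(-19 + 24*3) = -18/(-19 + 72) = -18/53 ≈ -0.33962)
(V + 72)² = (-18/53 + 72)² = (3798/53)² = 14424804/2809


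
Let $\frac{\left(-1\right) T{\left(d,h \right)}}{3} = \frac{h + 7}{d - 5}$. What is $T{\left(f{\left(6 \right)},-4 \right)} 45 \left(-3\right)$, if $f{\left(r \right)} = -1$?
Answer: $- \frac{405}{2} \approx -202.5$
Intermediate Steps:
$T{\left(d,h \right)} = - \frac{3 \left(7 + h\right)}{-5 + d}$ ($T{\left(d,h \right)} = - 3 \frac{h + 7}{d - 5} = - 3 \frac{7 + h}{-5 + d} = - \frac{3 \left(7 + h\right)}{-5 + d}$)
$T{\left(f{\left(6 \right)},-4 \right)} 45 \left(-3\right) = \frac{3 \left(-7 - -4\right)}{-5 - 1} \cdot 45 \left(-3\right) = \frac{3 \left(-7 + 4\right)}{-6} \cdot 45 \left(-3\right) = 3 \left(- \frac{1}{6}\right) \left(-3\right) 45 \left(-3\right) = \frac{3}{2} \cdot 45 \left(-3\right) = \frac{135}{2} \left(-3\right) = - \frac{405}{2}$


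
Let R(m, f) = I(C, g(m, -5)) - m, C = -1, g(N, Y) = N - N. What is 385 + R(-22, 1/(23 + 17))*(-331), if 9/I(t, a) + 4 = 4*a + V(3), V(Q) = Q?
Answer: -3918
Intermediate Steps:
g(N, Y) = 0
I(t, a) = 9/(-1 + 4*a) (I(t, a) = 9/(-4 + (4*a + 3)) = 9/(-4 + (3 + 4*a)) = 9/(-1 + 4*a))
R(m, f) = -9 - m (R(m, f) = 9/(-1 + 4*0) - m = 9/(-1 + 0) - m = 9/(-1) - m = 9*(-1) - m = -9 - m)
385 + R(-22, 1/(23 + 17))*(-331) = 385 + (-9 - 1*(-22))*(-331) = 385 + (-9 + 22)*(-331) = 385 + 13*(-331) = 385 - 4303 = -3918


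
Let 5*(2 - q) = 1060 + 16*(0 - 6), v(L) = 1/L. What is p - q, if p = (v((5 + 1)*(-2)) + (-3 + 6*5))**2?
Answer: 659021/720 ≈ 915.31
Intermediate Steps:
q = -954/5 (q = 2 - (1060 + 16*(0 - 6))/5 = 2 - (1060 + 16*(-6))/5 = 2 - (1060 - 96)/5 = 2 - 1/5*964 = 2 - 964/5 = -954/5 ≈ -190.80)
p = 104329/144 (p = (1/((5 + 1)*(-2)) + (-3 + 6*5))**2 = (1/(6*(-2)) + (-3 + 30))**2 = (1/(-12) + 27)**2 = (-1/12 + 27)**2 = (323/12)**2 = 104329/144 ≈ 724.51)
p - q = 104329/144 - 1*(-954/5) = 104329/144 + 954/5 = 659021/720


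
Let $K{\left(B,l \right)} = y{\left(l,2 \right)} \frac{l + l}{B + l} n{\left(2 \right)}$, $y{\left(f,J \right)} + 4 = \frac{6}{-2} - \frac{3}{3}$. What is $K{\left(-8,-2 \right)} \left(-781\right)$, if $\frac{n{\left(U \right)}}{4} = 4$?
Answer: $\frac{199936}{5} \approx 39987.0$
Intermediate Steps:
$n{\left(U \right)} = 16$ ($n{\left(U \right)} = 4 \cdot 4 = 16$)
$y{\left(f,J \right)} = -8$ ($y{\left(f,J \right)} = -4 + \left(\frac{6}{-2} - \frac{3}{3}\right) = -4 + \left(6 \left(- \frac{1}{2}\right) - 1\right) = -4 - 4 = -8$)
$K{\left(B,l \right)} = - \frac{256 l}{B + l}$ ($K{\left(B,l \right)} = - 8 \frac{l + l}{B + l} 16 = - 8 \frac{2 l}{B + l} 16 = - \frac{16 l}{B + l} 16 = - \frac{256 l}{B + l}$)
$K{\left(-8,-2 \right)} \left(-781\right) = \left(-256\right) \left(-2\right) \frac{1}{-8 - 2} \left(-781\right) = \left(-256\right) \left(-2\right) \frac{1}{-10} \left(-781\right) = \left(-256\right) \left(-2\right) \left(- \frac{1}{10}\right) \left(-781\right) = \left(- \frac{256}{5}\right) \left(-781\right) = \frac{199936}{5}$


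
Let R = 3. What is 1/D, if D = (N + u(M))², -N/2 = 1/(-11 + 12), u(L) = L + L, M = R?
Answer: 1/16 ≈ 0.062500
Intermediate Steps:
M = 3
u(L) = 2*L
N = -2 (N = -2/(-11 + 12) = -2/1 = -2*1 = -2)
D = 16 (D = (-2 + 2*3)² = (-2 + 6)² = 4² = 16)
1/D = 1/16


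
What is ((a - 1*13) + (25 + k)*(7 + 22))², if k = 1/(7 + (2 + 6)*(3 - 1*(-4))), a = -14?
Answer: 1936264009/3969 ≈ 4.8785e+5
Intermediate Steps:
k = 1/63 (k = 1/(7 + 8*(3 + 4)) = 1/(7 + 8*7) = 1/(7 + 56) = 1/63 ≈ 0.015873)
((a - 1*13) + (25 + k)*(7 + 22))² = ((-14 - 1*13) + (25 + 1/63)*(7 + 22))² = ((-14 - 13) + (1576/63)*29)² = (-27 + 45704/63)² = (44003/63)² = 1936264009/3969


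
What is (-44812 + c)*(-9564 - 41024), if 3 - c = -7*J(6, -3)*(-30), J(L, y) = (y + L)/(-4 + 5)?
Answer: 2298668132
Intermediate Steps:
J(L, y) = L + y (J(L, y) = (L + y)/1 = (L + y)*1 = L + y)
c = -627 (c = 3 - (-7*(6 - 3))*(-30) = 3 - (-7*3)*(-30) = 3 - (-21)*(-30) = 3 - 1*630 = 3 - 630 = -627)
(-44812 + c)*(-9564 - 41024) = (-44812 - 627)*(-9564 - 41024) = -45439*(-50588) = 2298668132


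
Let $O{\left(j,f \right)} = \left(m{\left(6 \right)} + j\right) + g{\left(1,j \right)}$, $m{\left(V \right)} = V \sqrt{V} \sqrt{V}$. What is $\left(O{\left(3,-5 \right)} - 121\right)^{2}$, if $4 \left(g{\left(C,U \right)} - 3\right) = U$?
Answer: $\frac{97969}{16} \approx 6123.1$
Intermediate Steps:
$g{\left(C,U \right)} = 3 + \frac{U}{4}$
$m{\left(V \right)} = V^{2}$ ($m{\left(V \right)} = V^{\frac{3}{2}} \sqrt{V} = V^{2}$)
$O{\left(j,f \right)} = 39 + \frac{5 j}{4}$ ($O{\left(j,f \right)} = \left(6^{2} + j\right) + \left(3 + \frac{j}{4}\right) = \left(36 + j\right) + \left(3 + \frac{j}{4}\right) = 39 + \frac{5 j}{4}$)
$\left(O{\left(3,-5 \right)} - 121\right)^{2} = \left(\left(39 + \frac{5}{4} \cdot 3\right) - 121\right)^{2} = \left(\left(39 + \frac{15}{4}\right) - 121\right)^{2} = \left(\frac{171}{4} - 121\right)^{2} = \left(- \frac{313}{4}\right)^{2} = \frac{97969}{16}$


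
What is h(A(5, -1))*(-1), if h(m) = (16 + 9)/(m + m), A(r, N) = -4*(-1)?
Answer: -25/8 ≈ -3.1250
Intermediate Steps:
A(r, N) = 4
h(m) = 25/(2*m) (h(m) = 25/((2*m)) = 25*(1/(2*m)) = 25/(2*m))
h(A(5, -1))*(-1) = ((25/2)/4)*(-1) = ((25/2)*(1/4))*(-1) = (25/8)*(-1) = -25/8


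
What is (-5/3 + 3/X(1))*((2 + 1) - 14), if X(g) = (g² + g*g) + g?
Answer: 22/3 ≈ 7.3333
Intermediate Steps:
X(g) = g + 2*g² (X(g) = (g² + g²) + g = 2*g² + g = g + 2*g²)
(-5/3 + 3/X(1))*((2 + 1) - 14) = (-5/3 + 3/((1*(1 + 2*1))))*((2 + 1) - 14) = (-5*⅓ + 3/((1*(1 + 2))))*(3 - 14) = (-5/3 + 3/((1*3)))*(-11) = (-5/3 + 3/3)*(-11) = (-5/3 + 3*(⅓))*(-11) = (-5/3 + 1)*(-11) = -⅔*(-11) = 22/3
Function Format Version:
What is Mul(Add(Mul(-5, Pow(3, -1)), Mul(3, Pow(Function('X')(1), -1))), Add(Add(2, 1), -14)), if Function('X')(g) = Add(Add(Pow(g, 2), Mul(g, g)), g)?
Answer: Rational(22, 3) ≈ 7.3333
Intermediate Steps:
Function('X')(g) = Add(g, Mul(2, Pow(g, 2))) (Function('X')(g) = Add(Add(Pow(g, 2), Pow(g, 2)), g) = Add(Mul(2, Pow(g, 2)), g) = Add(g, Mul(2, Pow(g, 2))))
Mul(Add(Mul(-5, Pow(3, -1)), Mul(3, Pow(Function('X')(1), -1))), Add(Add(2, 1), -14)) = Mul(Add(Mul(-5, Pow(3, -1)), Mul(3, Pow(Mul(1, Add(1, Mul(2, 1))), -1))), Add(Add(2, 1), -14)) = Mul(Add(Mul(-5, Rational(1, 3)), Mul(3, Pow(Mul(1, Add(1, 2)), -1))), Add(3, -14)) = Mul(Add(Rational(-5, 3), Mul(3, Pow(Mul(1, 3), -1))), -11) = Mul(Add(Rational(-5, 3), Mul(3, Pow(3, -1))), -11) = Mul(Add(Rational(-5, 3), Mul(3, Rational(1, 3))), -11) = Mul(Add(Rational(-5, 3), 1), -11) = Mul(Rational(-2, 3), -11) = Rational(22, 3)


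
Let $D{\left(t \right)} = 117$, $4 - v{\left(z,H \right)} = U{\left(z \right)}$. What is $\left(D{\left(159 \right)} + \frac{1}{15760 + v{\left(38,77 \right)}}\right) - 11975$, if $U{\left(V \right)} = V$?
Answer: $- \frac{186478907}{15726} \approx -11858.0$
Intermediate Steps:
$v{\left(z,H \right)} = 4 - z$
$\left(D{\left(159 \right)} + \frac{1}{15760 + v{\left(38,77 \right)}}\right) - 11975 = \left(117 + \frac{1}{15760 + \left(4 - 38\right)}\right) - 11975 = \left(117 + \frac{1}{15760 - 34}\right) - 11975 = \left(117 + \frac{1}{15726}\right) - 11975 = \frac{1839943}{15726} - 11975 = - \frac{186478907}{15726}$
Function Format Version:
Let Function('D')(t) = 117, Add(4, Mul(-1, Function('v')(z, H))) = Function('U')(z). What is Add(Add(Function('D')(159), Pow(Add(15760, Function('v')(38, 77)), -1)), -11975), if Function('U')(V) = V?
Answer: Rational(-186478907, 15726) ≈ -11858.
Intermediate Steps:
Function('v')(z, H) = Add(4, Mul(-1, z))
Add(Add(Function('D')(159), Pow(Add(15760, Function('v')(38, 77)), -1)), -11975) = Add(Add(117, Pow(Add(15760, Add(4, Mul(-1, 38))), -1)), -11975) = Add(Add(117, Pow(Add(15760, Add(4, -38)), -1)), -11975) = Add(Add(117, Pow(Add(15760, -34), -1)), -11975) = Add(Add(117, Pow(15726, -1)), -11975) = Add(Add(117, Rational(1, 15726)), -11975) = Add(Rational(1839943, 15726), -11975) = Rational(-186478907, 15726)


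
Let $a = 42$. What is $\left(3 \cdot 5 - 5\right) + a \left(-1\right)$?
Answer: $-32$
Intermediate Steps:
$\left(3 \cdot 5 - 5\right) + a \left(-1\right) = \left(3 \cdot 5 - 5\right) + 42 \left(-1\right) = \left(15 - 5\right) - 42 = 10 - 42 = -32$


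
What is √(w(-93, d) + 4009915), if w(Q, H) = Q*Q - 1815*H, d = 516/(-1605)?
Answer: 4*√2875951243/107 ≈ 2004.8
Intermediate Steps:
d = -172/535 (d = 516*(-1/1605) = -172/535 ≈ -0.32150)
w(Q, H) = Q² - 1815*H
√(w(-93, d) + 4009915) = √(((-93)² - 1815*(-172/535)) + 4009915) = √((8649 + 62436/107) + 4009915) = √(987879/107 + 4009915) = √(430048784/107) = 4*√2875951243/107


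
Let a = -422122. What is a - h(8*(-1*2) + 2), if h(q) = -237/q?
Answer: -5909945/14 ≈ -4.2214e+5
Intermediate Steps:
a - h(8*(-1*2) + 2) = -422122 - (-237)/(8*(-1*2) + 2) = -422122 - (-237)/(8*(-2) + 2) = -422122 - (-237)/(-16 + 2) = -422122 - (-237)/(-14) = -422122 - (-237)*(-1)/14 = -422122 - 1*237/14 = -422122 - 237/14 = -5909945/14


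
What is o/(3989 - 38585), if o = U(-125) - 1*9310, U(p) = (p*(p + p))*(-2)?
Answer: 35905/17298 ≈ 2.0757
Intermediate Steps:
U(p) = -4*p**2 (U(p) = (p*(2*p))*(-2) = (2*p**2)*(-2) = -4*p**2)
o = -71810 (o = -4*(-125)**2 - 1*9310 = -4*15625 - 9310 = -62500 - 9310 = -71810)
o/(3989 - 38585) = -71810/(3989 - 38585) = -71810/(-34596) = -71810*(-1/34596) = 35905/17298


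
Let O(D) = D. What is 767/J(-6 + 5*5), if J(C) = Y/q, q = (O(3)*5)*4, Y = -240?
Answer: -767/4 ≈ -191.75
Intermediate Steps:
q = 60 (q = (3*5)*4 = 15*4 = 60)
J(C) = -4 (J(C) = -240/60 = -240*1/60 = -4)
767/J(-6 + 5*5) = 767/(-4) = 767*(-¼) = -767/4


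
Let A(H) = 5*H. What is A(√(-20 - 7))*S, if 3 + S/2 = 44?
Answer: 1230*I*√3 ≈ 2130.4*I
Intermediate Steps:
S = 82 (S = -6 + 2*44 = -6 + 88 = 82)
A(√(-20 - 7))*S = (5*√(-20 - 7))*82 = (5*√(-27))*82 = (5*(3*I*√3))*82 = (15*I*√3)*82 = 1230*I*√3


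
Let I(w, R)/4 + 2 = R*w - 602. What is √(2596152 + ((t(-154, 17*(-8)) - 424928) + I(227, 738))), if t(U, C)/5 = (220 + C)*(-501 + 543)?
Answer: 2*√714138 ≈ 1690.1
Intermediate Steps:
I(w, R) = -2416 + 4*R*w (I(w, R) = -8 + 4*(R*w - 602) = -8 + 4*(-602 + R*w) = -8 + (-2408 + 4*R*w) = -2416 + 4*R*w)
t(U, C) = 46200 + 210*C (t(U, C) = 5*((220 + C)*(-501 + 543)) = 5*((220 + C)*42) = 5*(9240 + 42*C) = 46200 + 210*C)
√(2596152 + ((t(-154, 17*(-8)) - 424928) + I(227, 738))) = √(2596152 + (((46200 + 210*(17*(-8))) - 424928) + (-2416 + 4*738*227))) = √(2596152 + (((46200 + 210*(-136)) - 424928) + (-2416 + 670104))) = √(2596152 + (((46200 - 28560) - 424928) + 667688)) = √(2596152 + ((17640 - 424928) + 667688)) = √(2596152 + (-407288 + 667688)) = √(2596152 + 260400) = √2856552 = 2*√714138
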